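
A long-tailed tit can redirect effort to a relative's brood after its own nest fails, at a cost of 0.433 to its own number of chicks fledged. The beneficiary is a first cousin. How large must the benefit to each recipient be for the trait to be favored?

r to a first cousin = 1/8 (first cousins share one grandparent pair — two paths of length 4: r = 2·(1/2)^4 = 1/8).
Hamilton's rule with n recipients of equal r: n·r·B > C, so B > C/(n·r) = 0.433/(1·0.125) = 3.464.

3.464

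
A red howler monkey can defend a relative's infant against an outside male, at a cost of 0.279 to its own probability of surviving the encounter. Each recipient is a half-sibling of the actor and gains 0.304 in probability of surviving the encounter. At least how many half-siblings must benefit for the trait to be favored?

r to a half-sibling = 0.25 (half-sibs share one parent — one path of length 2: r = (1/2)^2 = 1/4).
Hamilton's rule: n·r·B > C  ⇒  n > C/(r·B) = 0.279/(0.25·0.304) = 3.671.
The smallest integer exceeding 3.671 is 4.

4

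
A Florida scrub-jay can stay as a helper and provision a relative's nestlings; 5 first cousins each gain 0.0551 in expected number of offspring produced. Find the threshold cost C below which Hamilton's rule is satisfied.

0.0344375

r to a first cousin = 1/8 (first cousins share one grandparent pair — two paths of length 4: r = 2·(1/2)^4 = 1/8).
Hamilton's rule: n·r·B > C, so the trait is favored while C < n·r·B = 5·0.125·0.0551 = 0.0344375.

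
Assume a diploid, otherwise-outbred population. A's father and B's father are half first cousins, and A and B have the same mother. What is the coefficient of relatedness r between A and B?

Wright's path rule: contributions from independent ancestry routes add.
A and B are related in two ways: half second cousins through their fathers (r = 1/64) and half-sibs through their shared mother (r = 1/4).
r = 1/64 + 1/4 = 0.265625.

0.265625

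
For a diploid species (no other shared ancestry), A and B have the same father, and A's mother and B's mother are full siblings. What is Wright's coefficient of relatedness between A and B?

Relatedness sums over independent paths through distinct common ancestors.
A and B are related in two ways: half-sibs through their shared father (r = 1/4) and first cousins through their mothers (r = 1/8).
r = 1/4 + 1/8 = 3/8 = 0.375.

0.375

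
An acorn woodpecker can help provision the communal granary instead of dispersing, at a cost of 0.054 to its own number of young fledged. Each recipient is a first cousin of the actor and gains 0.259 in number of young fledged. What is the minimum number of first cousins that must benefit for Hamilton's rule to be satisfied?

2

r to a first cousin = 1/8 (first cousins share one grandparent pair — two paths of length 4: r = 2·(1/2)^4 = 1/8).
Hamilton's rule: n·r·B > C  ⇒  n > C/(r·B) = 0.054/(0.125·0.259) = 1.668.
The smallest integer exceeding 1.668 is 2.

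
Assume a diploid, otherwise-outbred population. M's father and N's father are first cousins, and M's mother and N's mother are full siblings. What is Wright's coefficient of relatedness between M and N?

0.15625

Wright's path rule: contributions from independent ancestry routes add.
M and N are related in two ways: second cousins through their fathers (r = 1/32) and first cousins through their mothers (r = 1/8).
r = 1/32 + 1/8 = 0.15625.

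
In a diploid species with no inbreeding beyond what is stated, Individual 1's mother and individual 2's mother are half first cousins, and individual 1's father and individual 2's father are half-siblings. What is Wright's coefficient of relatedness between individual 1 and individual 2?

0.078125

Wright's path rule: contributions from independent ancestry routes add.
Individual 1 and individual 2 are related in two ways: half second cousins through their mothers (r = 1/64) and half first cousins through their fathers (r = 1/16).
r = 1/64 + 1/16 = 0.078125.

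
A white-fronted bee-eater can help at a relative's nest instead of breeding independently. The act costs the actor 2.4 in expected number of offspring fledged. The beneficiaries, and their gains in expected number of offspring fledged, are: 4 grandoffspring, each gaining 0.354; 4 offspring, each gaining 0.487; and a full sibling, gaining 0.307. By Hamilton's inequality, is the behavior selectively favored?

No

Hamilton's rule: the trait is favored when the sum of r·B over every recipient exceeds the actor's cost C.
r to a grandoffspring = 1/4 (two parent–offspring links: r = (1/2)^2 = 1/4).
r to an offspring = 1/2 (one parent–offspring link: r = (1/2)^1 = 1/2).
r to a full sibling = 1/2 (full sibs share both parents — two paths of length 2: r = 2·(1/2)^2 = 1/2).
Summing one r·B term per recipient: 4·0.25·0.354 + 4·0.5·0.487 + 1·0.5·0.307 = 1.4815.
1.4815 < 2.4: the indirect benefit is less than the cost.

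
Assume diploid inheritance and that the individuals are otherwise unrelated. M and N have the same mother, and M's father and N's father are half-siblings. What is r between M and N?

Relatedness sums over independent paths through distinct common ancestors.
M and N are related in two ways: half-sibs through their shared mother (r = 1/4) and half first cousins through their fathers (r = 1/16).
r = 1/4 + 1/16 = 5/16 = 0.3125.

0.3125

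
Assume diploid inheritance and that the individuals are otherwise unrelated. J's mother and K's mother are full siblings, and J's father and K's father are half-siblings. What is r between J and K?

With two independent routes of shared ancestry, r is the sum of the two contributions.
J and K are related in two ways: first cousins through their mothers (r = 1/8) and half first cousins through their fathers (r = 1/16).
r = 1/8 + 1/16 = 0.1875.

0.1875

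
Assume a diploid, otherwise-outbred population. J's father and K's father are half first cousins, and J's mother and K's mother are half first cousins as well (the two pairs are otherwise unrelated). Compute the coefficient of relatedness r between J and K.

0.03125

Wright's path rule: contributions from independent ancestry routes add.
J and K are related in two ways: half second cousins through their fathers (r = 1/64) and half second cousins through their mothers (r = 1/64).
r = 1/64 + 1/64 = 1/32 = 0.03125.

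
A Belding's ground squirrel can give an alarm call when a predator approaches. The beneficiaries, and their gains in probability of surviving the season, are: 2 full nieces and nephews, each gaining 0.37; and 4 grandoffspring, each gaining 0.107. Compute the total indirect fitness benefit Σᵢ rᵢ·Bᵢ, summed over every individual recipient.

0.292

r to a full niece or nephew = 0.25 (full aunt/uncle↔niece/nephew: two paths of length 3 through the shared grandparent pair: r = 2·(1/2)^3 = 1/4).
r to a grandoffspring = 1/4 (two parent–offspring links: r = (1/2)^2 = 1/4).
Summing one r·B term per recipient: 2·0.25·0.37 + 4·0.25·0.107 = 0.292.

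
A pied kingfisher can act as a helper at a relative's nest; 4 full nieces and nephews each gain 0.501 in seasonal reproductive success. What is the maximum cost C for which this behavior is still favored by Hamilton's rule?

r to a full niece or nephew = 1/4 (full aunt/uncle↔niece/nephew: two paths of length 3 through the shared grandparent pair: r = 2·(1/2)^3 = 1/4).
Hamilton's rule: n·r·B > C, so the trait is favored while C < n·r·B = 4·0.25·0.501 = 0.501.

0.501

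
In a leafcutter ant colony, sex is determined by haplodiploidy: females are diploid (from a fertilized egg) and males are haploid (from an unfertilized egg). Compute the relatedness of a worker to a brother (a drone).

Her haploid brother carries none of their father's genes and a random half of their mother's genome; that half matches the maternal half of her own genome with probability 1/2: r = 1/2 · 1/2 = 1/4.

0.25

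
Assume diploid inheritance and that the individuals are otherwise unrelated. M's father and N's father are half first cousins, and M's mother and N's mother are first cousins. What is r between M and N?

Relatedness sums over independent paths through distinct common ancestors.
M and N are related in two ways: half second cousins through their fathers (r = 1/64) and second cousins through their mothers (r = 1/32).
r = 1/64 + 1/32 = 3/64 = 0.046875.

0.046875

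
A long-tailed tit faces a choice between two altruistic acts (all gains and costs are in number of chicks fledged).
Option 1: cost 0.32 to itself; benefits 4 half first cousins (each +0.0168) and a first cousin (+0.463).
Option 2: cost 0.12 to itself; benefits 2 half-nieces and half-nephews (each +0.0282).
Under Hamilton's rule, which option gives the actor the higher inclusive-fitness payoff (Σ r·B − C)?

Option 2

Option 1: r to a half first cousin = 0.0625.
Option 1: r to a first cousin = 0.125.
Option 1: Σ r·B − C = (4·0.0625·0.0168 + 1·0.125·0.463) − 0.32 = -0.257925.
Option 2: r to a half-niece or half-nephew = 0.125.
Option 2: Σ r·B − C = (2·0.125·0.0282) − 0.12 = -0.11295.
Option 2 has the higher net inclusive-fitness payoff.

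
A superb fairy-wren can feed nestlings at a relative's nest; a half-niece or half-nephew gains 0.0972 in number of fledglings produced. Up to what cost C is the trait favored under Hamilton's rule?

0.01215

r to a half-niece or half-nephew = 0.125 (half-aunt/uncle↔niece/nephew: one path of length 3: r = (1/2)^3 = 1/8).
Hamilton's rule: n·r·B > C, so the trait is favored while C < n·r·B = 1·0.125·0.0972 = 0.01215.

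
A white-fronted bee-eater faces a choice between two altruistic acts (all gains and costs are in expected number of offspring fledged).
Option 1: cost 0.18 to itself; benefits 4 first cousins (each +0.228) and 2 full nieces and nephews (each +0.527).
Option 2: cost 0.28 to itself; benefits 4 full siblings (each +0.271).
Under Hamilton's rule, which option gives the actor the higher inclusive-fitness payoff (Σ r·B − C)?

Option 1: r to a first cousin = 0.125.
Option 1: r to a full niece or nephew = 0.25.
Option 1: Σ r·B − C = (4·0.125·0.228 + 2·0.25·0.527) − 0.18 = 0.1975.
Option 2: r to a full sibling = 0.5.
Option 2: Σ r·B − C = (4·0.5·0.271) − 0.28 = 0.262.
Option 2 has the higher net inclusive-fitness payoff.

Option 2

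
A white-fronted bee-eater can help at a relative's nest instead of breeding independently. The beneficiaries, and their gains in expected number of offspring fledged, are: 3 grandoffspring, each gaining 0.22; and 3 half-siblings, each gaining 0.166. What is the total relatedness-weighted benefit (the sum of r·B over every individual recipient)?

0.2895

r to a grandoffspring = 0.25 (two parent–offspring links: r = (1/2)^2 = 1/4).
r to a half-sibling = 1/4 (half-sibs share one parent — one path of length 2: r = (1/2)^2 = 1/4).
Summing one r·B term per recipient: 3·0.25·0.22 + 3·0.25·0.166 = 0.2895.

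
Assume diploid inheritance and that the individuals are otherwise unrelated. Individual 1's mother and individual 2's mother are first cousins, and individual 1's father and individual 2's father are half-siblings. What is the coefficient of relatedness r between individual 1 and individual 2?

Wright's path rule: contributions from independent ancestry routes add.
Individual 1 and individual 2 are related in two ways: second cousins through their mothers (r = 1/32) and half first cousins through their fathers (r = 1/16).
r = 1/32 + 1/16 = 0.09375.

0.09375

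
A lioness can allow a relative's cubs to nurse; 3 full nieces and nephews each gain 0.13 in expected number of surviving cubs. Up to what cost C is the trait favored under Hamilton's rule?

r to a full niece or nephew = 0.25 (full aunt/uncle↔niece/nephew: two paths of length 3 through the shared grandparent pair: r = 2·(1/2)^3 = 1/4).
Hamilton's rule: n·r·B > C, so the trait is favored while C < n·r·B = 3·0.25·0.13 = 0.0975.

0.0975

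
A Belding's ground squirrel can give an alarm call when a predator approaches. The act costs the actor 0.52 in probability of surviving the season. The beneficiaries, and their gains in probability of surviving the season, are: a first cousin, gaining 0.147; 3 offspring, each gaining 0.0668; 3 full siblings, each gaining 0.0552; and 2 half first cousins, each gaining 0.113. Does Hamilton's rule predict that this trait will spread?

Hamilton's rule: the trait is favored when the sum of r·B over every recipient exceeds the actor's cost C.
r to a first cousin = 0.125 (first cousins share one grandparent pair — two paths of length 4: r = 2·(1/2)^4 = 1/8).
r to an offspring = 0.5 (one parent–offspring link: r = (1/2)^1 = 1/2).
r to a full sibling = 0.5 (full sibs share both parents — two paths of length 2: r = 2·(1/2)^2 = 1/2).
r to a half first cousin = 1/16 (half first cousins share one grandparent — one path of length 4: r = (1/2)^4 = 1/16).
Summing one r·B term per recipient: 1·0.125·0.147 + 3·0.5·0.0668 + 3·0.5·0.0552 + 2·0.0625·0.113 = 0.2155.
0.2155 < 0.52: the indirect benefit is less than the cost.

No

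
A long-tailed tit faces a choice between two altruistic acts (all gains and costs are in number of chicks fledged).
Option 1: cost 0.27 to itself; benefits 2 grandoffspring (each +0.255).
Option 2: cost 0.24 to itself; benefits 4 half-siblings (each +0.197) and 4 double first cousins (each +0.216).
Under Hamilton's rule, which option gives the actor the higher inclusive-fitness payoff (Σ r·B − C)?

Option 2

Option 1: r to a grandoffspring = 0.25.
Option 1: Σ r·B − C = (2·0.25·0.255) − 0.27 = -0.1425.
Option 2: r to a half-sibling = 0.25.
Option 2: r to a double first cousin = 0.25.
Option 2: Σ r·B − C = (4·0.25·0.197 + 4·0.25·0.216) − 0.24 = 0.173.
Option 2 has the higher net inclusive-fitness payoff.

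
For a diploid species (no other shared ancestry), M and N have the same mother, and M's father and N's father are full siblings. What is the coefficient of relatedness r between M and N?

0.375

Independent pedigree routes through distinct common ancestors add.
M and N are related in two ways: half-sibs through their shared mother (r = 1/4) and first cousins through their fathers (r = 1/8).
r = 1/4 + 1/8 = 0.375.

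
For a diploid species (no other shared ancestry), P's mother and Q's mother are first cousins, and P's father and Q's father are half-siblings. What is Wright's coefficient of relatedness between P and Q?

Relatedness sums over independent paths through distinct common ancestors.
P and Q are related in two ways: second cousins through their mothers (r = 1/32) and half first cousins through their fathers (r = 1/16).
r = 1/32 + 1/16 = 0.09375.

0.09375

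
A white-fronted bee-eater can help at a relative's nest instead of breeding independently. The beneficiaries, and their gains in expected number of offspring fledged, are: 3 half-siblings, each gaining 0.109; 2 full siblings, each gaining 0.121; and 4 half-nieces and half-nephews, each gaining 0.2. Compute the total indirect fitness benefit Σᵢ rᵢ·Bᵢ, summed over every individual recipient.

0.30275

r to a half-sibling = 1/4 (half-sibs share one parent — one path of length 2: r = (1/2)^2 = 1/4).
r to a full sibling = 0.5 (full sibs share both parents — two paths of length 2: r = 2·(1/2)^2 = 1/2).
r to a half-niece or half-nephew = 1/8 (half-aunt/uncle↔niece/nephew: one path of length 3: r = (1/2)^3 = 1/8).
Summing one r·B term per recipient: 3·0.25·0.109 + 2·0.5·0.121 + 4·0.125·0.2 = 0.30275.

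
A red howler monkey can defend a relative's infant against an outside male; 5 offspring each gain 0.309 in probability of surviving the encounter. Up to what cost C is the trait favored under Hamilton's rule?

r to an offspring = 0.5 (one parent–offspring link: r = (1/2)^1 = 1/2).
Hamilton's rule: n·r·B > C, so the trait is favored while C < n·r·B = 5·0.5·0.309 = 0.7725.

0.7725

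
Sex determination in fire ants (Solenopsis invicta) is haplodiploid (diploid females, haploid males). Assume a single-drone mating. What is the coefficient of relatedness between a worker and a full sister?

0.75

Haplodiploid full sisters inherit their father's entire haploid genome identically (contributing 1/2) and on average half of their mother's contribution (1/2 · 1/2 = 1/4); r = 1/2 + 1/4 = 3/4.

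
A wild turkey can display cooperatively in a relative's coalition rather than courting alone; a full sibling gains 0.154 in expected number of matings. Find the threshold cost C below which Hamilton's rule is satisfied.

r to a full sibling = 1/2 (full sibs share both parents — two paths of length 2: r = 2·(1/2)^2 = 1/2).
Hamilton's rule: n·r·B > C, so the trait is favored while C < n·r·B = 1·0.5·0.154 = 0.077.

0.077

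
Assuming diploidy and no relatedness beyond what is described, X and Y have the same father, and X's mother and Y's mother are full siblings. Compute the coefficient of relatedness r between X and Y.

0.375

Relatedness sums over independent paths through distinct common ancestors.
X and Y are related in two ways: half-sibs through their shared father (r = 1/4) and first cousins through their mothers (r = 1/8).
r = 1/4 + 1/8 = 0.375.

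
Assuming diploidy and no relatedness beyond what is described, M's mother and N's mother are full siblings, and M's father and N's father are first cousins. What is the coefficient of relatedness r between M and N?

Wright's path rule: contributions from independent ancestry routes add.
M and N are related in two ways: first cousins through their mothers (r = 1/8) and second cousins through their fathers (r = 1/32).
r = 1/8 + 1/32 = 0.15625.

0.15625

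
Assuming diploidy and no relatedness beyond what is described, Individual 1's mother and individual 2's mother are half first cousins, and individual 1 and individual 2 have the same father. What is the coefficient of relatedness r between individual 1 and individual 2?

0.265625

Wright's path rule: contributions from independent ancestry routes add.
Individual 1 and individual 2 are related in two ways: half second cousins through their mothers (r = 1/64) and half-sibs through their shared father (r = 1/4).
r = 1/64 + 1/4 = 17/64 = 0.265625.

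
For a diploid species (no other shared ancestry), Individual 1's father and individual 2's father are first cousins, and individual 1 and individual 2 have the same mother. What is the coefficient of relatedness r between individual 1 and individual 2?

With two independent routes of shared ancestry, r is the sum of the two contributions.
Individual 1 and individual 2 are related in two ways: second cousins through their fathers (r = 1/32) and half-sibs through their shared mother (r = 1/4).
r = 1/32 + 1/4 = 0.28125.

0.28125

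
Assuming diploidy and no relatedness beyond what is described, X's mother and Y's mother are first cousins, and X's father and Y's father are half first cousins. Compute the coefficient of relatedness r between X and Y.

0.046875

Independent pedigree routes through distinct common ancestors add.
X and Y are related in two ways: second cousins through their mothers (r = 1/32) and half second cousins through their fathers (r = 1/64).
r = 1/32 + 1/64 = 3/64 = 0.046875.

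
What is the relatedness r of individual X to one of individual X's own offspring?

0.5

Each parent–offspring link contributes a factor of 1/2, and independent paths through distinct common ancestors add.
One parent–offspring link: r = (1/2)^1 = 1/2.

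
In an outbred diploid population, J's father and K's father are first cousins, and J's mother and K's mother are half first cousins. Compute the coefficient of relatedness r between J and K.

0.046875

Relatedness sums over independent paths through distinct common ancestors.
J and K are related in two ways: second cousins through their fathers (r = 1/32) and half second cousins through their mothers (r = 1/64).
r = 1/32 + 1/64 = 0.046875.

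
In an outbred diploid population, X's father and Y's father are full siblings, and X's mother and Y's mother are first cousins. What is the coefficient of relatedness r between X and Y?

0.15625

Independent pedigree routes through distinct common ancestors add.
X and Y are related in two ways: first cousins through their fathers (r = 1/8) and second cousins through their mothers (r = 1/32).
r = 1/8 + 1/32 = 5/32 = 0.15625.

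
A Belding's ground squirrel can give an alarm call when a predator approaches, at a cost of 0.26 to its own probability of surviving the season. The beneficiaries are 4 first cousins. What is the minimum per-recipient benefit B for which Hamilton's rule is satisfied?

0.52

r to a first cousin = 0.125 (first cousins share one grandparent pair — two paths of length 4: r = 2·(1/2)^4 = 1/8).
Hamilton's rule with n recipients of equal r: n·r·B > C, so B > C/(n·r) = 0.26/(4·0.125) = 0.52.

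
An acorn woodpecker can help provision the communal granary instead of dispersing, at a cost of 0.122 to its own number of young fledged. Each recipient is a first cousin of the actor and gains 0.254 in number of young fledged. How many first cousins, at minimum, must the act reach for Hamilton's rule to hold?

r to a first cousin = 0.125 (first cousins share one grandparent pair — two paths of length 4: r = 2·(1/2)^4 = 1/8).
Hamilton's rule: n·r·B > C  ⇒  n > C/(r·B) = 0.122/(0.125·0.254) = 3.843.
The smallest integer exceeding 3.843 is 4.

4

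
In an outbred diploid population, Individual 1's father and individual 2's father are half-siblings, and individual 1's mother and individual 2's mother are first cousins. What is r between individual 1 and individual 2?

0.09375

Independent pedigree routes through distinct common ancestors add.
Individual 1 and individual 2 are related in two ways: half first cousins through their fathers (r = 1/16) and second cousins through their mothers (r = 1/32).
r = 1/16 + 1/32 = 3/32 = 0.09375.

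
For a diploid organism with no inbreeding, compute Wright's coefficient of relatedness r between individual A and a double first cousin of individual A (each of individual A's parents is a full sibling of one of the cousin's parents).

0.25

Each parent–offspring link contributes a factor of 1/2, and independent paths through distinct common ancestors add.
Double first cousins share both grandparent pairs — four paths of length 4: r = 4·(1/2)^4 = 1/4.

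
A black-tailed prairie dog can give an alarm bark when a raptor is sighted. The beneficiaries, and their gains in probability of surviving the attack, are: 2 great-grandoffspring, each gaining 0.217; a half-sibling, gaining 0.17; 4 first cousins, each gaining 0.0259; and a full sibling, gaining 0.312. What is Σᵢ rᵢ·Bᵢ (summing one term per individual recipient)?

r to a great-grandoffspring = 0.125 (three parent–offspring links: r = (1/2)^3 = 1/8).
r to a half-sibling = 0.25 (half-sibs share one parent — one path of length 2: r = (1/2)^2 = 1/4).
r to a first cousin = 0.125 (first cousins share one grandparent pair — two paths of length 4: r = 2·(1/2)^4 = 1/8).
r to a full sibling = 1/2 (full sibs share both parents — two paths of length 2: r = 2·(1/2)^2 = 1/2).
Summing one r·B term per recipient: 2·0.125·0.217 + 1·0.25·0.17 + 4·0.125·0.0259 + 1·0.5·0.312 = 0.2657.

0.2657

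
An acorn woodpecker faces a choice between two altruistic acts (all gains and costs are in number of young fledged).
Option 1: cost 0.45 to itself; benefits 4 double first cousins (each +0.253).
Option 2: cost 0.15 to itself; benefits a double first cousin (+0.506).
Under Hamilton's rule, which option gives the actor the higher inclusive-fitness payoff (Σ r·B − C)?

Option 2

Option 1: r to a double first cousin = 0.25.
Option 1: Σ r·B − C = (4·0.25·0.253) − 0.45 = -0.197.
Option 2: r to a double first cousin = 0.25.
Option 2: Σ r·B − C = (1·0.25·0.506) − 0.15 = -0.0235.
Option 2 has the higher net inclusive-fitness payoff.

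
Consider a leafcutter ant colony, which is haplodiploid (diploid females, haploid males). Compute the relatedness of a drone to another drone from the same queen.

0.5

Haploid brothers each carry a random half of the queen's diploid genome, so on average they share half: r = 1/2.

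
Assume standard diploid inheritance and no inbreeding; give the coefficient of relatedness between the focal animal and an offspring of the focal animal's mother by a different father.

Each parent–offspring link contributes a factor of 1/2, and independent paths through distinct common ancestors add.
Half-sibs share one parent — one path of length 2: r = (1/2)^2 = 1/4.

0.25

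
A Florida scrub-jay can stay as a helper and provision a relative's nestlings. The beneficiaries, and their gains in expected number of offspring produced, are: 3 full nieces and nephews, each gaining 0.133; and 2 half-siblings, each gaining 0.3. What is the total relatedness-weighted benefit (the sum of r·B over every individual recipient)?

0.24975

r to a full niece or nephew = 0.25 (full aunt/uncle↔niece/nephew: two paths of length 3 through the shared grandparent pair: r = 2·(1/2)^3 = 1/4).
r to a half-sibling = 1/4 (half-sibs share one parent — one path of length 2: r = (1/2)^2 = 1/4).
Summing one r·B term per recipient: 3·0.25·0.133 + 2·0.25·0.3 = 0.24975.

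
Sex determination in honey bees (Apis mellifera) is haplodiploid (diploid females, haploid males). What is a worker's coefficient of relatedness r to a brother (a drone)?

0.25

Her haploid brother carries none of their father's genes and a random half of their mother's genome; that half matches the maternal half of her own genome with probability 1/2: r = 1/2 · 1/2 = 1/4.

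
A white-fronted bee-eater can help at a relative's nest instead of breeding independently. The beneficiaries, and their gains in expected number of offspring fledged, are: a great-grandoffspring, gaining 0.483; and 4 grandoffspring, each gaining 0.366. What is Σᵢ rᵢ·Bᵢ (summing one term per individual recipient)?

r to a great-grandoffspring = 1/8 (three parent–offspring links: r = (1/2)^3 = 1/8).
r to a grandoffspring = 1/4 (two parent–offspring links: r = (1/2)^2 = 1/4).
Summing one r·B term per recipient: 1·0.125·0.483 + 4·0.25·0.366 = 0.426375.

0.426375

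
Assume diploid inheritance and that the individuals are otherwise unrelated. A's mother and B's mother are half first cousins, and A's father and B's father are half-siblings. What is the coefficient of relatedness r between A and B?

0.078125

Independent pedigree routes through distinct common ancestors add.
A and B are related in two ways: half second cousins through their mothers (r = 1/64) and half first cousins through their fathers (r = 1/16).
r = 1/64 + 1/16 = 5/64 = 0.078125.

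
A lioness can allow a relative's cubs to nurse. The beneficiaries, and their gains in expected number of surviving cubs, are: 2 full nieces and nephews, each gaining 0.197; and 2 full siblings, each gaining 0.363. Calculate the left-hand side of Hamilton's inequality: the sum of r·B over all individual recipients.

0.4615

r to a full niece or nephew = 1/4 (full aunt/uncle↔niece/nephew: two paths of length 3 through the shared grandparent pair: r = 2·(1/2)^3 = 1/4).
r to a full sibling = 0.5 (full sibs share both parents — two paths of length 2: r = 2·(1/2)^2 = 1/2).
Summing one r·B term per recipient: 2·0.25·0.197 + 2·0.5·0.363 = 0.4615.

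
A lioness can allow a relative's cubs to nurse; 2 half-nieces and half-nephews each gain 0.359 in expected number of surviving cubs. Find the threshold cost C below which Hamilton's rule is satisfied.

0.08975

r to a half-niece or half-nephew = 1/8 (half-aunt/uncle↔niece/nephew: one path of length 3: r = (1/2)^3 = 1/8).
Hamilton's rule: n·r·B > C, so the trait is favored while C < n·r·B = 2·0.125·0.359 = 0.08975.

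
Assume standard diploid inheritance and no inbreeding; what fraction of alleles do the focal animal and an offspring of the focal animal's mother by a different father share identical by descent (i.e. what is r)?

0.25

Each parent–offspring link contributes a factor of 1/2, and independent paths through distinct common ancestors add.
Half-sibs share one parent — one path of length 2: r = (1/2)^2 = 1/4.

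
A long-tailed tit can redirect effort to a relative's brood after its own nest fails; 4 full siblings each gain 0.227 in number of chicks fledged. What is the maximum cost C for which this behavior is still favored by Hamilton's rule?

0.454

r to a full sibling = 0.5 (full sibs share both parents — two paths of length 2: r = 2·(1/2)^2 = 1/2).
Hamilton's rule: n·r·B > C, so the trait is favored while C < n·r·B = 4·0.5·0.227 = 0.454.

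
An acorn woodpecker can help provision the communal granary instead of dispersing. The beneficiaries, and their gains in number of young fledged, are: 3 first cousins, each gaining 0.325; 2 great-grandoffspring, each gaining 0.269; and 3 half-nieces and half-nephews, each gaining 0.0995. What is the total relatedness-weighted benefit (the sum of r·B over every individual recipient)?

0.2264375

r to a first cousin = 1/8 (first cousins share one grandparent pair — two paths of length 4: r = 2·(1/2)^4 = 1/8).
r to a great-grandoffspring = 0.125 (three parent–offspring links: r = (1/2)^3 = 1/8).
r to a half-niece or half-nephew = 1/8 (half-aunt/uncle↔niece/nephew: one path of length 3: r = (1/2)^3 = 1/8).
Summing one r·B term per recipient: 3·0.125·0.325 + 2·0.125·0.269 + 3·0.125·0.0995 = 0.2264375.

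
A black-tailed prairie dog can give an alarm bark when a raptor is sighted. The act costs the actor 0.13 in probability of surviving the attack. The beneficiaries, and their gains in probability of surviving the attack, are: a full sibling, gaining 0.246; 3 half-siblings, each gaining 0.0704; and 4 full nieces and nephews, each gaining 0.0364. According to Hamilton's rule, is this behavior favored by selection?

Hamilton's rule: the trait is favored when the sum of r·B over every recipient exceeds the actor's cost C.
r to a full sibling = 1/2 (full sibs share both parents — two paths of length 2: r = 2·(1/2)^2 = 1/2).
r to a half-sibling = 1/4 (half-sibs share one parent — one path of length 2: r = (1/2)^2 = 1/4).
r to a full niece or nephew = 1/4 (full aunt/uncle↔niece/nephew: two paths of length 3 through the shared grandparent pair: r = 2·(1/2)^3 = 1/4).
Summing one r·B term per recipient: 1·0.5·0.246 + 3·0.25·0.0704 + 4·0.25·0.0364 = 0.2122.
0.2122 > 0.13: the indirect benefit exceeds the cost.

Yes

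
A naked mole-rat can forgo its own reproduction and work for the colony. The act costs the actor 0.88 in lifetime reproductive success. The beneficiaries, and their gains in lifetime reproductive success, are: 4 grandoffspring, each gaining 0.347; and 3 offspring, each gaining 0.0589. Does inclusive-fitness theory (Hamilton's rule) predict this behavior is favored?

Hamilton's rule: the trait is favored when the sum of r·B over every recipient exceeds the actor's cost C.
r to a grandoffspring = 0.25 (two parent–offspring links: r = (1/2)^2 = 1/4).
r to an offspring = 1/2 (one parent–offspring link: r = (1/2)^1 = 1/2).
Summing one r·B term per recipient: 4·0.25·0.347 + 3·0.5·0.0589 = 0.43535.
0.43535 < 0.88: the indirect benefit is less than the cost.

No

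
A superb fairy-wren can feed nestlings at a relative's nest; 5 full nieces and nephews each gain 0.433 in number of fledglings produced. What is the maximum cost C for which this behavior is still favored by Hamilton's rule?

r to a full niece or nephew = 0.25 (full aunt/uncle↔niece/nephew: two paths of length 3 through the shared grandparent pair: r = 2·(1/2)^3 = 1/4).
Hamilton's rule: n·r·B > C, so the trait is favored while C < n·r·B = 5·0.25·0.433 = 0.54125.

0.54125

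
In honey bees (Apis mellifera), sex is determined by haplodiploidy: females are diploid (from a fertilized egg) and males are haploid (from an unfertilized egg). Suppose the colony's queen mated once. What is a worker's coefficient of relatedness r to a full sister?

Haplodiploid full sisters inherit their father's entire haploid genome identically (contributing 1/2) and on average half of their mother's contribution (1/2 · 1/2 = 1/4); r = 1/2 + 1/4 = 3/4.

0.75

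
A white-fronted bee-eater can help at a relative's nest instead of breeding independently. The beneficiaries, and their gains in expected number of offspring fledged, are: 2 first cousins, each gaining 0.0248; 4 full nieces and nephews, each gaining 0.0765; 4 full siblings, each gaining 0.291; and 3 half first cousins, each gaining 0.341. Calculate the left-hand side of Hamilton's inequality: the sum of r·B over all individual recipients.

0.7286375

r to a first cousin = 1/8 (first cousins share one grandparent pair — two paths of length 4: r = 2·(1/2)^4 = 1/8).
r to a full niece or nephew = 0.25 (full aunt/uncle↔niece/nephew: two paths of length 3 through the shared grandparent pair: r = 2·(1/2)^3 = 1/4).
r to a full sibling = 0.5 (full sibs share both parents — two paths of length 2: r = 2·(1/2)^2 = 1/2).
r to a half first cousin = 1/16 (half first cousins share one grandparent — one path of length 4: r = (1/2)^4 = 1/16).
Summing one r·B term per recipient: 2·0.125·0.0248 + 4·0.25·0.0765 + 4·0.5·0.291 + 3·0.0625·0.341 = 0.7286375.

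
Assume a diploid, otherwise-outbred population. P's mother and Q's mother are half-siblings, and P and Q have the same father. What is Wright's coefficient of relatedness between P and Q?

0.3125

Independent pedigree routes through distinct common ancestors add.
P and Q are related in two ways: half first cousins through their mothers (r = 1/16) and half-sibs through their shared father (r = 1/4).
r = 1/16 + 1/4 = 0.3125.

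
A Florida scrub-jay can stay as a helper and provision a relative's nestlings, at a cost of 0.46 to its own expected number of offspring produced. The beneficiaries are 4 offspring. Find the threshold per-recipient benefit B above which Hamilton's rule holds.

r to an offspring = 0.5 (one parent–offspring link: r = (1/2)^1 = 1/2).
Hamilton's rule with n recipients of equal r: n·r·B > C, so B > C/(n·r) = 0.46/(4·0.5) = 0.23.

0.23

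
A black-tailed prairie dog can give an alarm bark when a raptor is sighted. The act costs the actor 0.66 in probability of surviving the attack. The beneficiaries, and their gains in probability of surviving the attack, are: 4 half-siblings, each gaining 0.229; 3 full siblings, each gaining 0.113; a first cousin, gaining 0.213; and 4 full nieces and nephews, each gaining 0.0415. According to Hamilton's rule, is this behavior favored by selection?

No

Hamilton's rule: the trait is favored when the sum of r·B over every recipient exceeds the actor's cost C.
r to a half-sibling = 1/4 (half-sibs share one parent — one path of length 2: r = (1/2)^2 = 1/4).
r to a full sibling = 1/2 (full sibs share both parents — two paths of length 2: r = 2·(1/2)^2 = 1/2).
r to a first cousin = 0.125 (first cousins share one grandparent pair — two paths of length 4: r = 2·(1/2)^4 = 1/8).
r to a full niece or nephew = 0.25 (full aunt/uncle↔niece/nephew: two paths of length 3 through the shared grandparent pair: r = 2·(1/2)^3 = 1/4).
Summing one r·B term per recipient: 4·0.25·0.229 + 3·0.5·0.113 + 1·0.125·0.213 + 4·0.25·0.0415 = 0.466625.
0.466625 < 0.66: the indirect benefit is less than the cost.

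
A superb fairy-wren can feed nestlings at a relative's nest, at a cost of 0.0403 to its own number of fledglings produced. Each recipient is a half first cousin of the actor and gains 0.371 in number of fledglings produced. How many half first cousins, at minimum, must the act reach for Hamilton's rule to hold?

r to a half first cousin = 1/16 (half first cousins share one grandparent — one path of length 4: r = (1/2)^4 = 1/16).
Hamilton's rule: n·r·B > C  ⇒  n > C/(r·B) = 0.0403/(0.0625·0.371) = 1.738.
The smallest integer exceeding 1.738 is 2.

2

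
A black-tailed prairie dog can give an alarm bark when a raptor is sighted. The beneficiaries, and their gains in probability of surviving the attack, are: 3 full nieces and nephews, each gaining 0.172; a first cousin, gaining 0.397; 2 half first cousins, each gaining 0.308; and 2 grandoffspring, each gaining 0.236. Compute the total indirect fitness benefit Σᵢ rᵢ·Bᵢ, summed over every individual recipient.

r to a full niece or nephew = 0.25 (full aunt/uncle↔niece/nephew: two paths of length 3 through the shared grandparent pair: r = 2·(1/2)^3 = 1/4).
r to a first cousin = 0.125 (first cousins share one grandparent pair — two paths of length 4: r = 2·(1/2)^4 = 1/8).
r to a half first cousin = 1/16 (half first cousins share one grandparent — one path of length 4: r = (1/2)^4 = 1/16).
r to a grandoffspring = 0.25 (two parent–offspring links: r = (1/2)^2 = 1/4).
Summing one r·B term per recipient: 3·0.25·0.172 + 1·0.125·0.397 + 2·0.0625·0.308 + 2·0.25·0.236 = 0.335125.

0.335125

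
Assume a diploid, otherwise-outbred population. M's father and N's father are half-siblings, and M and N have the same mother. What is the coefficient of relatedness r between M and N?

0.3125

With two independent routes of shared ancestry, r is the sum of the two contributions.
M and N are related in two ways: half first cousins through their fathers (r = 1/16) and half-sibs through their shared mother (r = 1/4).
r = 1/16 + 1/4 = 0.3125.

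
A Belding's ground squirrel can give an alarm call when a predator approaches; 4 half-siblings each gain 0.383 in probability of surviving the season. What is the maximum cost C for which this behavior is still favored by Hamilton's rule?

r to a half-sibling = 1/4 (half-sibs share one parent — one path of length 2: r = (1/2)^2 = 1/4).
Hamilton's rule: n·r·B > C, so the trait is favored while C < n·r·B = 4·0.25·0.383 = 0.383.

0.383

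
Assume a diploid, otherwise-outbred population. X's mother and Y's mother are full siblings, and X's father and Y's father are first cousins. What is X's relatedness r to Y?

Wright's path rule: contributions from independent ancestry routes add.
X and Y are related in two ways: first cousins through their mothers (r = 1/8) and second cousins through their fathers (r = 1/32).
r = 1/8 + 1/32 = 5/32 = 0.15625.

0.15625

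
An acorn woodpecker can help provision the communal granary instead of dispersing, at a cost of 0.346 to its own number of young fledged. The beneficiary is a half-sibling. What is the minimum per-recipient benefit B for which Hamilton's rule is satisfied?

r to a half-sibling = 1/4 (half-sibs share one parent — one path of length 2: r = (1/2)^2 = 1/4).
Hamilton's rule with n recipients of equal r: n·r·B > C, so B > C/(n·r) = 0.346/(1·0.25) = 1.384.

1.384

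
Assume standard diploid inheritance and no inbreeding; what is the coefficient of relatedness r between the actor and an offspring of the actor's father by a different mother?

0.25

Each parent–offspring link contributes a factor of 1/2, and independent paths through distinct common ancestors add.
Half-sibs share one parent — one path of length 2: r = (1/2)^2 = 1/4.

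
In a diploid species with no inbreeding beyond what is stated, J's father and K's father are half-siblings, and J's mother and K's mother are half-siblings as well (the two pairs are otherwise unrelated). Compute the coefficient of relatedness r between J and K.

Relatedness sums over independent paths through distinct common ancestors.
J and K are related in two ways: half first cousins through their fathers (r = 1/16) and half first cousins through their mothers (r = 1/16).
r = 1/16 + 1/16 = 1/8 = 0.125.

0.125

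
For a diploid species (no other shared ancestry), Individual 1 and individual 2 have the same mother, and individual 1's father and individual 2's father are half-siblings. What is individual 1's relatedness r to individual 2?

Independent pedigree routes through distinct common ancestors add.
Individual 1 and individual 2 are related in two ways: half-sibs through their shared mother (r = 1/4) and half first cousins through their fathers (r = 1/16).
r = 1/4 + 1/16 = 0.3125.

0.3125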